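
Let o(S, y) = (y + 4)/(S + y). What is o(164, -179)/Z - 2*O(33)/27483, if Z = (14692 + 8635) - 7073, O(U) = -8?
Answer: 82957/63815526 ≈ 0.0012999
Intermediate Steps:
o(S, y) = (4 + y)/(S + y)
Z = 16254 (Z = 23327 - 7073 = 16254)
o(164, -179)/Z - 2*O(33)/27483 = ((4 - 179)/(164 - 179))/16254 - 2*(-8)/27483 = (-175/(-15))*(1/16254) + 16*(1/27483) = -1/15*(-175)*(1/16254) + 16/27483 = (35/3)*(1/16254) + 16/27483 = 5/6966 + 16/27483 = 82957/63815526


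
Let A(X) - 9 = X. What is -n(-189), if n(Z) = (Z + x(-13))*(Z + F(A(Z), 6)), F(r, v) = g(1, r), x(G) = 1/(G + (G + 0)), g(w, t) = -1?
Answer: -466925/13 ≈ -35917.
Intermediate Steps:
x(G) = 1/(2*G) (x(G) = 1/(G + G) = 1/(2*G))
A(X) = 9 + X
F(r, v) = -1
n(Z) = (-1 + Z)*(-1/26 + Z) (n(Z) = (Z + (½)/(-13))*(Z - 1) = (Z + (½)*(-1/13))*(-1 + Z) = (Z - 1/26)*(-1 + Z) = (-1/26 + Z)*(-1 + Z) = (-1 + Z)*(-1/26 + Z))
-n(-189) = -(1/26 + (-189)² - 27/26*(-189)) = -(1/26 + 35721 + 5103/26) = -1*466925/13 = -466925/13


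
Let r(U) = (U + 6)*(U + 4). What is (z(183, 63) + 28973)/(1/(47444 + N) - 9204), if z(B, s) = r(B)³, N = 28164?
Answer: -3337935824033268640/695896031 ≈ -4.7966e+9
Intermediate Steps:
r(U) = (4 + U)*(6 + U) (r(U) = (6 + U)*(4 + U) = (4 + U)*(6 + U))
z(B, s) = (24 + B² + 10*B)³
(z(183, 63) + 28973)/(1/(47444 + N) - 9204) = ((24 + 183² + 10*183)³ + 28973)/(1/(47444 + 28164) - 9204) = ((24 + 33489 + 1830)³ + 28973)/(1/75608 - 9204) = (35343³ + 28973)/(1/75608 - 9204) = (44147918498607 + 28973)/(-695896031/75608) = 44147918527580*(-75608/695896031) = -3337935824033268640/695896031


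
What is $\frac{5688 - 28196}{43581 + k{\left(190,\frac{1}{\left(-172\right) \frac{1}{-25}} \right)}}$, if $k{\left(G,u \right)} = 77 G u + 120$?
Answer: $- \frac{113864}{231833} \approx -0.49115$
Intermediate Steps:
$k{\left(G,u \right)} = 120 + 77 G u$ ($k{\left(G,u \right)} = 77 G u + 120 = 120 + 77 G u$)
$\frac{5688 - 28196}{43581 + k{\left(190,\frac{1}{\left(-172\right) \frac{1}{-25}} \right)}} = \frac{5688 - 28196}{43581 + \left(120 + 77 \cdot 190 \frac{1}{\left(-172\right) \frac{1}{-25}}\right)} = - \frac{22508}{43581 + \left(120 + 77 \cdot 190 \frac{1}{\left(-172\right) \left(- \frac{1}{25}\right)}\right)} = - \frac{22508}{43581 + \left(120 + 77 \cdot 190 \frac{1}{\frac{172}{25}}\right)} = - \frac{22508}{43581 + \left(120 + 77 \cdot 190 \cdot \frac{25}{172}\right)} = - \frac{22508}{43581 + \left(120 + \frac{182875}{86}\right)} = - \frac{22508}{43581 + \frac{193195}{86}} = - \frac{22508}{\frac{3941161}{86}} = \left(-22508\right) \frac{86}{3941161} = - \frac{113864}{231833}$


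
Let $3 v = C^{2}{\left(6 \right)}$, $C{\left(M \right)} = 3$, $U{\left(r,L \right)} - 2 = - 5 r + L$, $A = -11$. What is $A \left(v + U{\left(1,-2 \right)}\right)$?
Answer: $22$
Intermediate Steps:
$U{\left(r,L \right)} = 2 + L - 5 r$ ($U{\left(r,L \right)} = 2 + \left(- 5 r + L\right) = 2 + \left(L - 5 r\right) = 2 + L - 5 r$)
$v = 3$ ($v = \frac{3^{2}}{3} = \frac{1}{3} \cdot 9 = 3$)
$A \left(v + U{\left(1,-2 \right)}\right) = - 11 \left(3 - 5\right) = \left(-11\right) \left(-2\right) = 22$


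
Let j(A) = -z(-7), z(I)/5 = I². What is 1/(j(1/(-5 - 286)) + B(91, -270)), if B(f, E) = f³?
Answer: 1/753326 ≈ 1.3274e-6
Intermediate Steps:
z(I) = 5*I²
j(A) = -245 (j(A) = -5*(-7)² = -5*49 = -1*245 = -245)
1/(j(1/(-5 - 286)) + B(91, -270)) = 1/(-245 + 91³) = 1/(-245 + 753571) = 1/753326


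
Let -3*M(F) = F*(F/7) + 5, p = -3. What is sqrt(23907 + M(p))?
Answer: sqrt(10542063)/21 ≈ 154.61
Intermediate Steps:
M(F) = -5/3 - F**2/21 (M(F) = -(F*(F/7) + 5)/3 = -(F**2/7 + 5)/3 = -(5 + F**2/7)/3 = -5/3 - F**2/21)
sqrt(23907 + M(p)) = sqrt(23907 + (-5/3 - 1/21*(-3)**2)) = sqrt(23907 + (-5/3 - 1/21*9)) = sqrt(23907 + (-5/3 - 3/7)) = sqrt(23907 - 44/21) = sqrt(502003/21) = sqrt(10542063)/21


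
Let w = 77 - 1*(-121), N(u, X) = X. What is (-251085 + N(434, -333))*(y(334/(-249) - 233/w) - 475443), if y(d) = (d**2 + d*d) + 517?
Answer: 2687299276600140517/22506363 ≈ 1.1940e+11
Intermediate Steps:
w = 198 (w = 77 + 121 = 198)
y(d) = 517 + 2*d**2 (y(d) = (d**2 + d**2) + 517 = 2*d**2 + 517 = 517 + 2*d**2)
(-251085 + N(434, -333))*(y(334/(-249) - 233/w) - 475443) = (-251085 - 333)*((517 + 2*(334/(-249) - 233/198)**2) - 475443) = -251418*((517 + 2*(334*(-1/249) - 233*1/198)**2) - 475443) = -251418*((517 + 2*(-334/249 - 233/198)**2) - 475443) = -251418*((517 + 2*(-41383/16434)**2) - 475443) = -251418*((517 + 2*(1712552689/270076356)) - 475443) = -251418*((517 + 1712552689/135038178) - 475443) = -251418*(71527290715/135038178 - 475443) = -251418*(-64131429172139/135038178) = 2687299276600140517/22506363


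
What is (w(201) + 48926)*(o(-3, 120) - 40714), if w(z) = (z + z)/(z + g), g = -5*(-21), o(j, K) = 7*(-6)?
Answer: -101698161508/51 ≈ -1.9941e+9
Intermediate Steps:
o(j, K) = -42
g = 105
w(z) = 2*z/(105 + z) (w(z) = (z + z)/(z + 105) = (2*z)/(105 + z) = 2*z/(105 + z))
(w(201) + 48926)*(o(-3, 120) - 40714) = (2*201/(105 + 201) + 48926)*(-42 - 40714) = (2*201/306 + 48926)*(-40756) = (2*201*(1/306) + 48926)*(-40756) = (67/51 + 48926)*(-40756) = (2495293/51)*(-40756) = -101698161508/51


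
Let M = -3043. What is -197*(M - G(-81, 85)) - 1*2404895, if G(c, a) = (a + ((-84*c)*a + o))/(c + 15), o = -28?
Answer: -77700731/22 ≈ -3.5319e+6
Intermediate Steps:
G(c, a) = (-28 + a - 84*a*c)/(15 + c) (G(c, a) = (a + ((-84*c)*a - 28))/(c + 15) = (a + (-84*a*c - 28))/(15 + c) = (a + (-28 - 84*a*c))/(15 + c) = (-28 + a - 84*a*c)/(15 + c))
-197*(M - G(-81, 85)) - 1*2404895 = -197*(-3043 - (-28 + 85 - 84*85*(-81))/(15 - 81)) - 1*2404895 = -197*(-3043 - (-28 + 85 + 578340)/(-66)) - 2404895 = -197*(-3043 - (-1)*578397/66) - 2404895 = -197*(-3043 - 1*(-192799/22)) - 2404895 = -197*(-3043 + 192799/22) - 2404895 = -197*125853/22 - 2404895 = -24793041/22 - 2404895 = -77700731/22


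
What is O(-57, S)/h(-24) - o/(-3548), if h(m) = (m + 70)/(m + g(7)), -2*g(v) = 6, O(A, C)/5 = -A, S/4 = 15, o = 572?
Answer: -6818887/40802 ≈ -167.12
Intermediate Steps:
S = 60 (S = 4*15 = 60)
O(A, C) = -5*A (O(A, C) = 5*(-A) = -5*A)
g(v) = -3 (g(v) = -½*6 = -3)
h(m) = (70 + m)/(-3 + m) (h(m) = (m + 70)/(m - 3) = (70 + m)/(-3 + m))
O(-57, S)/h(-24) - o/(-3548) = (-5*(-57))/(((70 - 24)/(-3 - 24))) - 1*572/(-3548) = 285/((46/(-27))) - 572*(-1/3548) = 285/((-1/27*46)) + 143/887 = 285/(-46/27) + 143/887 = 285*(-27/46) + 143/887 = -7695/46 + 143/887 = -6818887/40802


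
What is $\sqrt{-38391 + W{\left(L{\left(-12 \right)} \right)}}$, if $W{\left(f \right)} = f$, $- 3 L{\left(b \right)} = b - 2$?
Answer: $\frac{19 i \sqrt{957}}{3} \approx 195.92 i$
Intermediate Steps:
$L{\left(b \right)} = \frac{2}{3} - \frac{b}{3}$ ($L{\left(b \right)} = - \frac{b - 2}{3} = - \frac{-2 + b}{3} = \frac{2}{3} - \frac{b}{3}$)
$\sqrt{-38391 + W{\left(L{\left(-12 \right)} \right)}} = \sqrt{-38391 + \left(\frac{2}{3} - -4\right)} = \sqrt{-38391 + \left(\frac{2}{3} + 4\right)} = \sqrt{-38391 + \frac{14}{3}} = \sqrt{- \frac{115159}{3}} = \frac{19 i \sqrt{957}}{3}$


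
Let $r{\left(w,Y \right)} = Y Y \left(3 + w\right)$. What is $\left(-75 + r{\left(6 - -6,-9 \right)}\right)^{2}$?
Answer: $1299600$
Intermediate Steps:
$r{\left(w,Y \right)} = Y^{2} \left(3 + w\right)$
$\left(-75 + r{\left(6 - -6,-9 \right)}\right)^{2} = \left(-75 + \left(-9\right)^{2} \left(3 + \left(6 - -6\right)\right)\right)^{2} = \left(-75 + 81 \left(3 + \left(6 + 6\right)\right)\right)^{2} = \left(-75 + 81 \left(3 + 12\right)\right)^{2} = \left(-75 + 81 \cdot 15\right)^{2} = \left(-75 + 1215\right)^{2} = 1140^{2} = 1299600$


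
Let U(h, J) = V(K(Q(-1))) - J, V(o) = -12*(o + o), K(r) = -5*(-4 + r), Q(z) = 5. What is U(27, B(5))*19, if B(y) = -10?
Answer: 2470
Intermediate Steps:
K(r) = 20 - 5*r
V(o) = -24*o
U(h, J) = 120 - J (U(h, J) = -24*(20 - 5*5) - J = -24*(20 - 25) - J = -24*(-5) - J = 120 - J)
U(27, B(5))*19 = (120 - 1*(-10))*19 = (120 + 10)*19 = 130*19 = 2470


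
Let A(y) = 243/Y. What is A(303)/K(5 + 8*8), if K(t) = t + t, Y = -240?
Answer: -27/3680 ≈ -0.0073370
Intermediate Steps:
A(y) = -81/80 (A(y) = 243/(-240) = 243*(-1/240) = -81/80)
K(t) = 2*t
A(303)/K(5 + 8*8) = -81*1/(2*(5 + 8*8))/80 = -81*1/(2*(5 + 64))/80 = -81/(80*(2*69)) = -81/80/138 = -81/80*1/138 = -27/3680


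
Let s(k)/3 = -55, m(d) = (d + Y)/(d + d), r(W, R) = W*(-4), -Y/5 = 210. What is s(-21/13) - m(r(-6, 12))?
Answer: -1149/8 ≈ -143.63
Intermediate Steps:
Y = -1050 (Y = -5*210 = -1050)
r(W, R) = -4*W
m(d) = (-1050 + d)/(2*d) (m(d) = (d - 1050)/(d + d) = (-1050 + d)/((2*d)) = (-1050 + d)*(1/(2*d)) = (-1050 + d)/(2*d))
s(k) = -165 (s(k) = 3*(-55) = -165)
s(-21/13) - m(r(-6, 12)) = -165 - (-1050 - 4*(-6))/(2*((-4*(-6)))) = -165 - (-1050 + 24)/(2*24) = -165 - (-1026)/(2*24) = -165 - 1*(-171/8) = -165 + 171/8 = -1149/8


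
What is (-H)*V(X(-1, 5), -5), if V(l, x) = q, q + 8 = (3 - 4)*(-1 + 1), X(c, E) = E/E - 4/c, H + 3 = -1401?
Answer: -11232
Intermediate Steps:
H = -1404 (H = -3 - 1401 = -1404)
X(c, E) = 1 - 4/c
q = -8 (q = -8 + (3 - 4)*(-1 + 1) = -8 - 1*0 = -8 + 0 = -8)
V(l, x) = -8
(-H)*V(X(-1, 5), -5) = -1*(-1404)*(-8) = 1404*(-8) = -11232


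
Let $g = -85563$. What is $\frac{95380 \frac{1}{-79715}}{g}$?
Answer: $\frac{19076}{1364130909} \approx 1.3984 \cdot 10^{-5}$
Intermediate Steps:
$\frac{95380 \frac{1}{-79715}}{g} = \frac{95380 \frac{1}{-79715}}{-85563} = 95380 \left(- \frac{1}{79715}\right) \left(- \frac{1}{85563}\right) = \left(- \frac{19076}{15943}\right) \left(- \frac{1}{85563}\right) = \frac{19076}{1364130909}$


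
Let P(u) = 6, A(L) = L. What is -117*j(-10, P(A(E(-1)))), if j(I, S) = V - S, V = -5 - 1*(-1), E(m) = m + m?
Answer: 1170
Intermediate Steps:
E(m) = 2*m
V = -4 (V = -5 + 1 = -4)
j(I, S) = -4 - S
-117*j(-10, P(A(E(-1)))) = -117*(-4 - 1*6) = -117*(-4 - 6) = -117*(-10) = 1170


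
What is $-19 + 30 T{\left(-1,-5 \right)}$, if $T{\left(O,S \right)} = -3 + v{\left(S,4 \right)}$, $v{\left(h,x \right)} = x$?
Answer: $11$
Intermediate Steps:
$T{\left(O,S \right)} = 1$ ($T{\left(O,S \right)} = -3 + 4 = 1$)
$-19 + 30 T{\left(-1,-5 \right)} = -19 + 30 \cdot 1 = -19 + 30 = 11$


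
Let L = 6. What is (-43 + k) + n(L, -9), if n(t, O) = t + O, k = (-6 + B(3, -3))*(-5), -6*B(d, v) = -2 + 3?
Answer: -91/6 ≈ -15.167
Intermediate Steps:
B(d, v) = -⅙ (B(d, v) = -(-2 + 3)/6 = -⅙*1 = -⅙)
k = 185/6 (k = (-6 - ⅙)*(-5) = -37/6*(-5) = 185/6 ≈ 30.833)
n(t, O) = O + t
(-43 + k) + n(L, -9) = (-43 + 185/6) + (-9 + 6) = -73/6 - 3 = -91/6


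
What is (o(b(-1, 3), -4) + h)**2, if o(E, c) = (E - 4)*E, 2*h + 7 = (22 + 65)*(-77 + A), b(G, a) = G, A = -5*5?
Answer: 78694641/4 ≈ 1.9674e+7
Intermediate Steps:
A = -25
h = -8881/2 (h = -7/2 + ((22 + 65)*(-77 - 25))/2 = -7/2 + (87*(-102))/2 = -7/2 + (1/2)*(-8874) = -7/2 - 4437 = -8881/2 ≈ -4440.5)
o(E, c) = E*(-4 + E) (o(E, c) = (-4 + E)*E = E*(-4 + E))
(o(b(-1, 3), -4) + h)**2 = (-(-4 - 1) - 8881/2)**2 = (-1*(-5) - 8881/2)**2 = (5 - 8881/2)**2 = (-8871/2)**2 = 78694641/4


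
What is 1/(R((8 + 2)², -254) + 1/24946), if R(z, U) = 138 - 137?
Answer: 24946/24947 ≈ 0.99996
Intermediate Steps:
R(z, U) = 1
1/(R((8 + 2)², -254) + 1/24946) = 1/(1 + 1/24946) = 1/(24947/24946) = 24946/24947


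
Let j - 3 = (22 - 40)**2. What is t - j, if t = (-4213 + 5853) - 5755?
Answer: -4442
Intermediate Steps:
j = 327 (j = 3 + (22 - 40)**2 = 3 + (-18)**2 = 3 + 324 = 327)
t = -4115 (t = 1640 - 5755 = -4115)
t - j = -4115 - 1*327 = -4115 - 327 = -4442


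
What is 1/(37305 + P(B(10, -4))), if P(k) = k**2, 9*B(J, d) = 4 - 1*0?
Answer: 81/3021721 ≈ 2.6806e-5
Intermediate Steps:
B(J, d) = 4/9 (B(J, d) = (4 - 1*0)/9 = (4 + 0)/9 = (1/9)*4 = 4/9)
1/(37305 + P(B(10, -4))) = 1/(37305 + (4/9)**2) = 1/(37305 + 16/81) = 1/(3021721/81) = 81/3021721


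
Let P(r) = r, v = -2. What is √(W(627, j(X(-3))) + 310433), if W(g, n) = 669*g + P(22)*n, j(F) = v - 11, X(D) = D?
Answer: 7*√14890 ≈ 854.17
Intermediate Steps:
j(F) = -13 (j(F) = -2 - 11 = -13)
W(g, n) = 22*n + 669*g (W(g, n) = 669*g + 22*n = 22*n + 669*g)
√(W(627, j(X(-3))) + 310433) = √((22*(-13) + 669*627) + 310433) = √((-286 + 419463) + 310433) = √(419177 + 310433) = √729610 = 7*√14890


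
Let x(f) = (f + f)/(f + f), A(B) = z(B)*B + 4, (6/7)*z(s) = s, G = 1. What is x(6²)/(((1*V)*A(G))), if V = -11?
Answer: -6/341 ≈ -0.017595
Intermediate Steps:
z(s) = 7*s/6
A(B) = 4 + 7*B²/6 (A(B) = (7*B/6)*B + 4 = 7*B²/6 + 4 = 4 + 7*B²/6)
x(f) = 1 (x(f) = (2*f)/((2*f)) = (2*f)*(1/(2*f)) = 1)
x(6²)/(((1*V)*A(G))) = 1/((1*(-11))*(4 + (7/6)*1²)) = 1/(-11*(4 + (7/6)*1)) = 1/(-11*(4 + 7/6)) = 1/(-11*31/6) = 1/(-341/6) = 1*(-6/341) = -6/341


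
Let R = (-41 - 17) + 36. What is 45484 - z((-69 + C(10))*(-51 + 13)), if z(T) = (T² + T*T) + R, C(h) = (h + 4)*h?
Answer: -14512902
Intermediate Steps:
C(h) = h*(4 + h) (C(h) = (4 + h)*h = h*(4 + h))
R = -22 (R = -58 + 36 = -22)
z(T) = -22 + 2*T² (z(T) = (T² + T*T) - 22 = (T² + T²) - 22 = 2*T² - 22 = -22 + 2*T²)
45484 - z((-69 + C(10))*(-51 + 13)) = 45484 - (-22 + 2*((-69 + 10*(4 + 10))*(-51 + 13))²) = 45484 - (-22 + 2*((-69 + 10*14)*(-38))²) = 45484 - (-22 + 2*((-69 + 140)*(-38))²) = 45484 - (-22 + 2*(71*(-38))²) = 45484 - (-22 + 2*(-2698)²) = 45484 - (-22 + 2*7279204) = 45484 - (-22 + 14558408) = 45484 - 1*14558386 = 45484 - 14558386 = -14512902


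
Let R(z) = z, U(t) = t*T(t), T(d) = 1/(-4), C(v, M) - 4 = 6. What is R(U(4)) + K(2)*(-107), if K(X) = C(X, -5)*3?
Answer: -3211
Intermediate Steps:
C(v, M) = 10 (C(v, M) = 4 + 6 = 10)
T(d) = -¼
K(X) = 30 (K(X) = 10*3 = 30)
U(t) = -t/4 (U(t) = t*(-¼) = -t/4)
R(U(4)) + K(2)*(-107) = -¼*4 + 30*(-107) = -1 - 3210 = -3211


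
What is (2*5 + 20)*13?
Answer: 390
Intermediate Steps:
(2*5 + 20)*13 = (10 + 20)*13 = 30*13 = 390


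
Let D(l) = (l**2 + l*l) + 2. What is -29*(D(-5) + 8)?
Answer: -1740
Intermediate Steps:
D(l) = 2 + 2*l**2 (D(l) = (l**2 + l**2) + 2 = 2*l**2 + 2 = 2 + 2*l**2)
-29*(D(-5) + 8) = -29*((2 + 2*(-5)**2) + 8) = -29*((2 + 2*25) + 8) = -29*((2 + 50) + 8) = -29*(52 + 8) = -29*60 = -1740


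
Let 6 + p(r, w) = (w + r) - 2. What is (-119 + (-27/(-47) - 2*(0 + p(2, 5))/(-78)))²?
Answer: 47141528641/3359889 ≈ 14031.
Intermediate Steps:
p(r, w) = -8 + r + w (p(r, w) = -6 + ((w + r) - 2) = -6 + ((r + w) - 2) = -6 + (-2 + r + w) = -8 + r + w)
(-119 + (-27/(-47) - 2*(0 + p(2, 5))/(-78)))² = (-119 + (-27/(-47) - 2*(0 + (-8 + 2 + 5))/(-78)))² = (-119 + (-27*(-1/47) - 2*(0 - 1)*(-1/78)))² = (-119 + (27/47 - 2*(-1)*(-1/78)))² = (-119 + (27/47 + 2*(-1/78)))² = (-119 + (27/47 - 1/39))² = (-119 + 1006/1833)² = (-217121/1833)² = 47141528641/3359889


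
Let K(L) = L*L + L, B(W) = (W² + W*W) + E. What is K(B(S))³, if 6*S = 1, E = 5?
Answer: 975896298559/34012224 ≈ 28693.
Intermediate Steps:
S = ⅙ (S = (⅙)*1 = ⅙ ≈ 0.16667)
B(W) = 5 + 2*W² (B(W) = (W² + W*W) + 5 = (W² + W²) + 5 = 2*W² + 5 = 5 + 2*W²)
K(L) = L + L² (K(L) = L² + L = L + L²)
K(B(S))³ = ((5 + 2*(⅙)²)*(1 + (5 + 2*(⅙)²)))³ = ((5 + 2*(1/36))*(1 + (5 + 2*(1/36))))³ = ((5 + 1/18)*(1 + (5 + 1/18)))³ = (91*(1 + 91/18)/18)³ = ((91/18)*(109/18))³ = (9919/324)³ = 975896298559/34012224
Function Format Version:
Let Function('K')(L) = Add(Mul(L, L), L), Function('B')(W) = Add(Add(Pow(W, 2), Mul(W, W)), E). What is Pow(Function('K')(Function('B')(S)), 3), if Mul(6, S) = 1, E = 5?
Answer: Rational(975896298559, 34012224) ≈ 28693.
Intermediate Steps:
S = Rational(1, 6) (S = Mul(Rational(1, 6), 1) = Rational(1, 6) ≈ 0.16667)
Function('B')(W) = Add(5, Mul(2, Pow(W, 2))) (Function('B')(W) = Add(Add(Pow(W, 2), Mul(W, W)), 5) = Add(Add(Pow(W, 2), Pow(W, 2)), 5) = Add(Mul(2, Pow(W, 2)), 5) = Add(5, Mul(2, Pow(W, 2))))
Function('K')(L) = Add(L, Pow(L, 2)) (Function('K')(L) = Add(Pow(L, 2), L) = Add(L, Pow(L, 2)))
Pow(Function('K')(Function('B')(S)), 3) = Pow(Mul(Add(5, Mul(2, Pow(Rational(1, 6), 2))), Add(1, Add(5, Mul(2, Pow(Rational(1, 6), 2))))), 3) = Pow(Mul(Add(5, Mul(2, Rational(1, 36))), Add(1, Add(5, Mul(2, Rational(1, 36))))), 3) = Pow(Mul(Add(5, Rational(1, 18)), Add(1, Add(5, Rational(1, 18)))), 3) = Pow(Mul(Rational(91, 18), Add(1, Rational(91, 18))), 3) = Pow(Mul(Rational(91, 18), Rational(109, 18)), 3) = Pow(Rational(9919, 324), 3) = Rational(975896298559, 34012224)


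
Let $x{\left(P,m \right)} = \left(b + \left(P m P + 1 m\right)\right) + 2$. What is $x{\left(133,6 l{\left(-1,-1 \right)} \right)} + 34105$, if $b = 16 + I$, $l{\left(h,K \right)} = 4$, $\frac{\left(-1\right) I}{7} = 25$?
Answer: $458508$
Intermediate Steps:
$I = -175$ ($I = \left(-7\right) 25 = -175$)
$b = -159$ ($b = 16 - 175 = -159$)
$x{\left(P,m \right)} = -157 + m + m P^{2}$ ($x{\left(P,m \right)} = \left(-159 + \left(P m P + 1 m\right)\right) + 2 = \left(-159 + \left(m P^{2} + m\right)\right) + 2 = \left(-159 + \left(m + m P^{2}\right)\right) + 2 = \left(-159 + m + m P^{2}\right) + 2 = -157 + m + m P^{2}$)
$x{\left(133,6 l{\left(-1,-1 \right)} \right)} + 34105 = \left(-157 + 6 \cdot 4 + 6 \cdot 4 \cdot 133^{2}\right) + 34105 = \left(-157 + 24 + 24 \cdot 17689\right) + 34105 = \left(-157 + 24 + 424536\right) + 34105 = 424403 + 34105 = 458508$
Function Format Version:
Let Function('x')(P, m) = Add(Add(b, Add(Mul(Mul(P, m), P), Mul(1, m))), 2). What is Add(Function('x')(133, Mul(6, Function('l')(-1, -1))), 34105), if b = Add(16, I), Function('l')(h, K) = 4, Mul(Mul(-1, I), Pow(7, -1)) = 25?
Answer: 458508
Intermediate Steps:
I = -175 (I = Mul(-7, 25) = -175)
b = -159 (b = Add(16, -175) = -159)
Function('x')(P, m) = Add(-157, m, Mul(m, Pow(P, 2))) (Function('x')(P, m) = Add(Add(-159, Add(Mul(Mul(P, m), P), Mul(1, m))), 2) = Add(Add(-159, Add(Mul(m, Pow(P, 2)), m)), 2) = Add(Add(-159, Add(m, Mul(m, Pow(P, 2)))), 2) = Add(Add(-159, m, Mul(m, Pow(P, 2))), 2) = Add(-157, m, Mul(m, Pow(P, 2))))
Add(Function('x')(133, Mul(6, Function('l')(-1, -1))), 34105) = Add(Add(-157, Mul(6, 4), Mul(Mul(6, 4), Pow(133, 2))), 34105) = Add(Add(-157, 24, Mul(24, 17689)), 34105) = Add(Add(-157, 24, 424536), 34105) = Add(424403, 34105) = 458508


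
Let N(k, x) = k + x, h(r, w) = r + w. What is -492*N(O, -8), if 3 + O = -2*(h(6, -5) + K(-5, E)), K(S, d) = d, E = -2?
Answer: 4428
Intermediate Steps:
O = -1 (O = -3 - 2*((6 - 5) - 2) = -3 - 2*(1 - 2) = -3 - 2*(-1) = -3 + 2 = -1)
-492*N(O, -8) = -492*(-1 - 8) = -492*(-9) = 4428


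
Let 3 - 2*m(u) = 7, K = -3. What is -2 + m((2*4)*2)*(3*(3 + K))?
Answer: -2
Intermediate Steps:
m(u) = -2 (m(u) = 3/2 - 1/2*7 = 3/2 - 7/2 = -2)
-2 + m((2*4)*2)*(3*(3 + K)) = -2 - 6*(3 - 3) = -2 - 6*0 = -2 - 2*0 = -2 + 0 = -2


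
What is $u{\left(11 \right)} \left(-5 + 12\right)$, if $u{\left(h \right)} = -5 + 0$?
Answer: $-35$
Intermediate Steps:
$u{\left(h \right)} = -5$
$u{\left(11 \right)} \left(-5 + 12\right) = - 5 \left(-5 + 12\right) = \left(-5\right) 7 = -35$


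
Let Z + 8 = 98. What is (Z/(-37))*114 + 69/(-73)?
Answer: -751533/2701 ≈ -278.24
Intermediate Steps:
Z = 90 (Z = -8 + 98 = 90)
(Z/(-37))*114 + 69/(-73) = (90/(-37))*114 + 69/(-73) = (90*(-1/37))*114 + 69*(-1/73) = -90/37*114 - 69/73 = -10260/37 - 69/73 = -751533/2701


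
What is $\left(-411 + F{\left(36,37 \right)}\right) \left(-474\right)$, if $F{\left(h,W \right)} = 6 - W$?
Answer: $209508$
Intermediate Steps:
$\left(-411 + F{\left(36,37 \right)}\right) \left(-474\right) = \left(-411 + \left(6 - 37\right)\right) \left(-474\right) = \left(-411 - 31\right) \left(-474\right) = \left(-442\right) \left(-474\right) = 209508$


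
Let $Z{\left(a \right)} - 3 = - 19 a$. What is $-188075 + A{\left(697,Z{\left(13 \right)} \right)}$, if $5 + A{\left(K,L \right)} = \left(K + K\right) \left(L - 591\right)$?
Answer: $-1352070$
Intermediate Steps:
$Z{\left(a \right)} = 3 - 19 a$
$A{\left(K,L \right)} = -5 + 2 K \left(-591 + L\right)$ ($A{\left(K,L \right)} = -5 + \left(K + K\right) \left(L - 591\right) = -5 + 2 K \left(-591 + L\right)$)
$-188075 + A{\left(697,Z{\left(13 \right)} \right)} = -188075 - \left(823859 - 1394 \left(3 - 247\right)\right) = -188075 - \left(823859 + 340136\right) = -188075 - 1163995 = -1352070$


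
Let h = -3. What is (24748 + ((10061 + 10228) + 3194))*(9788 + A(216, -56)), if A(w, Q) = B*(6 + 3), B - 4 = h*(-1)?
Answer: 475123581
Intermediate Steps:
B = 7 (B = 4 - 3*(-1) = 4 + 3 = 7)
A(w, Q) = 63 (A(w, Q) = 7*(6 + 3) = 7*9 = 63)
(24748 + ((10061 + 10228) + 3194))*(9788 + A(216, -56)) = (24748 + ((10061 + 10228) + 3194))*(9788 + 63) = (24748 + (20289 + 3194))*9851 = (24748 + 23483)*9851 = 48231*9851 = 475123581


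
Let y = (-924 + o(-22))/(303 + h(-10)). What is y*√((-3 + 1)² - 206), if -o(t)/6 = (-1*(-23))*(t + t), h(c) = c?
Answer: 5148*I*√202/293 ≈ 249.72*I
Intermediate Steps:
o(t) = -276*t (o(t) = -6*(-1*(-23))*(t + t) = -138*2*t = -276*t)
y = 5148/293 (y = (-924 - 276*(-22))/(303 - 10) = (-924 + 6072)/293 = 5148*(1/293) = 5148/293 ≈ 17.570)
y*√((-3 + 1)² - 206) = 5148*√((-3 + 1)² - 206)/293 = 5148*√((-2)² - 206)/293 = 5148*√(4 - 206)/293 = 5148*√(-202)/293 = 5148*(I*√202)/293 = 5148*I*√202/293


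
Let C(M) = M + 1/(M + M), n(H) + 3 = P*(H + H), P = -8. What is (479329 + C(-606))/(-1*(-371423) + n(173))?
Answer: 18716525/14413104 ≈ 1.2986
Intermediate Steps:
n(H) = -3 - 16*H (n(H) = -3 - 8*(H + H) = -3 - 16*H)
C(M) = M + 1/(2*M)
(479329 + C(-606))/(-1*(-371423) + n(173)) = (479329 + (-606 + (½)/(-606)))/(-1*(-371423) + (-3 - 16*173)) = (479329 + (-606 + (½)*(-1/606)))/(371423 + (-3 - 2768)) = (479329 + (-606 - 1/1212))/(371423 - 2771) = (479329 - 734473/1212)/368652 = (580212275/1212)*(1/368652) = 18716525/14413104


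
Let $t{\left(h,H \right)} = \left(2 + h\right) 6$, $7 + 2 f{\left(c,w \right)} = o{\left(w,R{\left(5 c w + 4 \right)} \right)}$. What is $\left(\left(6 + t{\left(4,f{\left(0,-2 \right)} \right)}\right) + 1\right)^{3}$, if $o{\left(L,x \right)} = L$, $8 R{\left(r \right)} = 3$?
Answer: $79507$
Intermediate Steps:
$R{\left(r \right)} = \frac{3}{8}$ ($R{\left(r \right)} = \frac{1}{8} \cdot 3 = \frac{3}{8}$)
$f{\left(c,w \right)} = - \frac{7}{2} + \frac{w}{2}$
$t{\left(h,H \right)} = 12 + 6 h$
$\left(\left(6 + t{\left(4,f{\left(0,-2 \right)} \right)}\right) + 1\right)^{3} = \left(\left(6 + \left(12 + 6 \cdot 4\right)\right) + 1\right)^{3} = \left(\left(6 + \left(12 + 24\right)\right) + 1\right)^{3} = \left(\left(6 + 36\right) + 1\right)^{3} = \left(42 + 1\right)^{3} = 43^{3} = 79507$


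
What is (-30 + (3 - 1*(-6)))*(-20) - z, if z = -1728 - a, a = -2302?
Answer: -154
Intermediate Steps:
z = 574 (z = -1728 - 1*(-2302) = -1728 + 2302 = 574)
(-30 + (3 - 1*(-6)))*(-20) - z = (-30 + (3 - 1*(-6)))*(-20) - 1*574 = (-30 + (3 + 6))*(-20) - 574 = (-30 + 9)*(-20) - 574 = -21*(-20) - 574 = 420 - 574 = -154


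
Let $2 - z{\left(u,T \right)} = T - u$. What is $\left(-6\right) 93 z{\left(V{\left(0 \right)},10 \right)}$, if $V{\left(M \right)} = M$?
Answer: $4464$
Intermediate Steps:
$z{\left(u,T \right)} = 2 + u - T$ ($z{\left(u,T \right)} = 2 - \left(T - u\right) = 2 + u - T$)
$\left(-6\right) 93 z{\left(V{\left(0 \right)},10 \right)} = \left(-6\right) 93 \left(2 + 0 - 10\right) = - 558 \left(2 + 0 - 10\right) = \left(-558\right) \left(-8\right) = 4464$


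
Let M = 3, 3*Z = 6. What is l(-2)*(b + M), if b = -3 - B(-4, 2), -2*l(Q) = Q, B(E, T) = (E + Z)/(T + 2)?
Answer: 1/2 ≈ 0.50000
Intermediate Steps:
Z = 2 (Z = (1/3)*6 = 2)
B(E, T) = (2 + E)/(2 + T) (B(E, T) = (E + 2)/(T + 2) = (2 + E)/(2 + T))
l(Q) = -Q/2
b = -5/2 (b = -3 - (2 - 4)/(2 + 2) = -3 - (-2)/4 = -3 - 1*(-1/2) = -3 + 1/2 = -5/2 ≈ -2.5000)
l(-2)*(b + M) = (-1/2*(-2))*(-5/2 + 3) = 1*(1/2) = 1/2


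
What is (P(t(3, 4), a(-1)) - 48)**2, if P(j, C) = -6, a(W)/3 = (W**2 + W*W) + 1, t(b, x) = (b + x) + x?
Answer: 2916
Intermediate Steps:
t(b, x) = b + 2*x
a(W) = 3 + 6*W**2 (a(W) = 3*((W**2 + W*W) + 1) = 3*((W**2 + W**2) + 1) = 3*(2*W**2 + 1) = 3*(1 + 2*W**2) = 3 + 6*W**2)
(P(t(3, 4), a(-1)) - 48)**2 = (-6 - 48)**2 = (-54)**2 = 2916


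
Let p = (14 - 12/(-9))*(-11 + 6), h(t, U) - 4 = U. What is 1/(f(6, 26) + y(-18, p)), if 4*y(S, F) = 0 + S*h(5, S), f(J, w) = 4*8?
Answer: 1/95 ≈ 0.010526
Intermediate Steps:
f(J, w) = 32
h(t, U) = 4 + U
p = -230/3 (p = (14 - 12*(-1/9))*(-5) = (14 + 4/3)*(-5) = (46/3)*(-5) = -230/3 ≈ -76.667)
y(S, F) = S*(4 + S)/4 (y(S, F) = (0 + S*(4 + S))/4 = (S*(4 + S))/4 = S*(4 + S)/4)
1/(f(6, 26) + y(-18, p)) = 1/(32 + (1/4)*(-18)*(4 - 18)) = 1/(32 + (1/4)*(-18)*(-14)) = 1/(32 + 63) = 1/95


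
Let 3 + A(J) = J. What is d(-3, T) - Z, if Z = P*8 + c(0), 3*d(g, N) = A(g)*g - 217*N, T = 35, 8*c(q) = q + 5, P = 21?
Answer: -64663/24 ≈ -2694.3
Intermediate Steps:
A(J) = -3 + J
c(q) = 5/8 + q/8 (c(q) = (q + 5)/8 = (5 + q)/8 = 5/8 + q/8)
d(g, N) = -217*N/3 + g*(-3 + g)/3 (d(g, N) = ((-3 + g)*g - 217*N)/3 = (g*(-3 + g) - 217*N)/3 = (-217*N + g*(-3 + g))/3 = -217*N/3 + g*(-3 + g)/3)
Z = 1349/8 (Z = 21*8 + (5/8 + (⅛)*0) = 168 + (5/8 + 0) = 168 + 5/8 = 1349/8 ≈ 168.63)
d(-3, T) - Z = (-217/3*35 + (⅓)*(-3)*(-3 - 3)) - 1*1349/8 = (-7595/3 + (⅓)*(-3)*(-6)) - 1349/8 = (-7595/3 + 6) - 1349/8 = -7577/3 - 1349/8 = -64663/24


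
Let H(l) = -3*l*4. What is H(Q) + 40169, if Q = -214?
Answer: 42737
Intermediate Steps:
H(l) = -12*l
H(Q) + 40169 = -12*(-214) + 40169 = 2568 + 40169 = 42737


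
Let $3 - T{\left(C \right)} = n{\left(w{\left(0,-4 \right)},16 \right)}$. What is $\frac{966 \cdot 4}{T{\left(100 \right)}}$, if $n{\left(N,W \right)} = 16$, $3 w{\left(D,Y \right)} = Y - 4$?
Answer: $- \frac{3864}{13} \approx -297.23$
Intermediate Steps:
$w{\left(D,Y \right)} = - \frac{4}{3} + \frac{Y}{3}$ ($w{\left(D,Y \right)} = \frac{Y - 4}{3} = \frac{-4 + Y}{3} = - \frac{4}{3} + \frac{Y}{3}$)
$T{\left(C \right)} = -13$ ($T{\left(C \right)} = 3 - 16 = -13$)
$\frac{966 \cdot 4}{T{\left(100 \right)}} = \frac{966 \cdot 4}{-13} = 3864 \left(- \frac{1}{13}\right) = - \frac{3864}{13}$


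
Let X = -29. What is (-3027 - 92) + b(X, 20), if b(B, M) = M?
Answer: -3099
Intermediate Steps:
(-3027 - 92) + b(X, 20) = (-3027 - 92) + 20 = -3119 + 20 = -3099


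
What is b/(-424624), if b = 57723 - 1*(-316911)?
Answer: -187317/212312 ≈ -0.88227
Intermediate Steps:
b = 374634 (b = 57723 + 316911 = 374634)
b/(-424624) = 374634/(-424624) = 374634*(-1/424624) = -187317/212312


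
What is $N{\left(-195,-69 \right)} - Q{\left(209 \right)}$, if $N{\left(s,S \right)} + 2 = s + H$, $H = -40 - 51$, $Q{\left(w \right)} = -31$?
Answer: $-257$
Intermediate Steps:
$H = -91$
$N{\left(s,S \right)} = -93 + s$ ($N{\left(s,S \right)} = -2 + \left(s - 91\right) = -2 + \left(-91 + s\right) = -93 + s$)
$N{\left(-195,-69 \right)} - Q{\left(209 \right)} = \left(-93 - 195\right) - -31 = -288 + 31 = -257$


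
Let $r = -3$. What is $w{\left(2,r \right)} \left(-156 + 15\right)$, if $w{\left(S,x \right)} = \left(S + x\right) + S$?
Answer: $-141$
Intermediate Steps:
$w{\left(S,x \right)} = x + 2 S$
$w{\left(2,r \right)} \left(-156 + 15\right) = \left(-3 + 2 \cdot 2\right) \left(-156 + 15\right) = \left(-3 + 4\right) \left(-141\right) = 1 \left(-141\right) = -141$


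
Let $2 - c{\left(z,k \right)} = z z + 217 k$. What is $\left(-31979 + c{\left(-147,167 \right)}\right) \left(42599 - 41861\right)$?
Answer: $-66290850$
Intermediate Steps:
$c{\left(z,k \right)} = 2 - z^{2} - 217 k$ ($c{\left(z,k \right)} = 2 - \left(z z + 217 k\right) = 2 - \left(z^{2} + 217 k\right) = 2 - z^{2} - 217 k$)
$\left(-31979 + c{\left(-147,167 \right)}\right) \left(42599 - 41861\right) = \left(-31979 - 57846\right) \left(42599 - 41861\right) = \left(-31979 - 57846\right) 738 = \left(-89825\right) 738 = -66290850$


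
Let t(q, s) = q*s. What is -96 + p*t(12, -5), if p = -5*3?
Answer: 804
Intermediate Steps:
p = -15
-96 + p*t(12, -5) = -96 - 180*(-5) = -96 - 15*(-60) = -96 + 900 = 804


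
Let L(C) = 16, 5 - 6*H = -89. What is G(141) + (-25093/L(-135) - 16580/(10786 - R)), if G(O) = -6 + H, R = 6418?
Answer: -2274915/1456 ≈ -1562.4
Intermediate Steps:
H = 47/3 (H = 5/6 - 1/6*(-89) = 5/6 + 89/6 = 47/3 ≈ 15.667)
G(O) = 29/3 (G(O) = -6 + 47/3 = 29/3)
G(141) + (-25093/L(-135) - 16580/(10786 - R)) = 29/3 + (-25093/16 - 16580/(10786 - 1*6418)) = 29/3 + (-25093*1/16 - 16580/(10786 - 6418)) = 29/3 + (-25093/16 - 16580/4368) = 29/3 + (-25093/16 - 16580*1/4368) = 29/3 + (-25093/16 - 4145/1092) = 29/3 - 6866969/4368 = -2274915/1456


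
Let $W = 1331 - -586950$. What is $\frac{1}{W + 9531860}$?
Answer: $\frac{1}{10120141} \approx 9.8813 \cdot 10^{-8}$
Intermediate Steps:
$W = 588281$ ($W = 1331 + 586950 = 588281$)
$\frac{1}{W + 9531860} = \frac{1}{588281 + 9531860} = \frac{1}{10120141}$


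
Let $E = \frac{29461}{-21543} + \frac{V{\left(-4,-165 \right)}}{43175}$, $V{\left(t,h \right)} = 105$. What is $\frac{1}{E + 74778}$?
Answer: $\frac{186023805}{13910234146958} \approx 1.3373 \cdot 10^{-5}$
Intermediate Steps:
$E = - \frac{253943332}{186023805}$ ($E = \frac{29461}{-21543} + \frac{105}{43175} = 29461 \left(- \frac{1}{21543}\right) + 105 \cdot \frac{1}{43175} = - \frac{29461}{21543} + \frac{21}{8635} = - \frac{253943332}{186023805} \approx -1.3651$)
$\frac{1}{E + 74778} = \frac{1}{- \frac{253943332}{186023805} + 74778} = \frac{1}{\frac{13910234146958}{186023805}} = \frac{186023805}{13910234146958}$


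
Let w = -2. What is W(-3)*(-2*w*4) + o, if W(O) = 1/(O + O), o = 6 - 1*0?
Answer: 10/3 ≈ 3.3333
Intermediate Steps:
o = 6 (o = 6 + 0 = 6)
W(O) = 1/(2*O)
W(-3)*(-2*w*4) + o = ((½)/(-3))*(-2*(-2)*4) + 6 = ((½)*(-⅓))*(4*4) + 6 = -⅙*16 + 6 = -8/3 + 6 = 10/3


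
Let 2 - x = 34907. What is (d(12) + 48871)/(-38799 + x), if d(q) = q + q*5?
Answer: -48943/73704 ≈ -0.66405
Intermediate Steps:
x = -34905 (x = 2 - 1*34907 = 2 - 34907 = -34905)
d(q) = 6*q (d(q) = q + 5*q = 6*q)
(d(12) + 48871)/(-38799 + x) = (6*12 + 48871)/(-38799 - 34905) = (72 + 48871)/(-73704) = 48943*(-1/73704) = -48943/73704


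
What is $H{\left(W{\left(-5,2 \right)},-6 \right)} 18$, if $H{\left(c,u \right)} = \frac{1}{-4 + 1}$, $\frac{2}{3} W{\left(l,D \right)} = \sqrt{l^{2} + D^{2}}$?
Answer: $-6$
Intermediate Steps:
$W{\left(l,D \right)} = \frac{3 \sqrt{D^{2} + l^{2}}}{2}$ ($W{\left(l,D \right)} = \frac{3 \sqrt{l^{2} + D^{2}}}{2} = \frac{3 \sqrt{D^{2} + l^{2}}}{2}$)
$H{\left(c,u \right)} = - \frac{1}{3}$ ($H{\left(c,u \right)} = \frac{1}{-3} = - \frac{1}{3}$)
$H{\left(W{\left(-5,2 \right)},-6 \right)} 18 = \left(- \frac{1}{3}\right) 18 = -6$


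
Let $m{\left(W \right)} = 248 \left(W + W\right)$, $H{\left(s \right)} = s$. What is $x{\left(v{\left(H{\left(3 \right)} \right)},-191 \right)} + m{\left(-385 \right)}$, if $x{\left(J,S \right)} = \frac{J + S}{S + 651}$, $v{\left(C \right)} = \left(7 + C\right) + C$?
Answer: $- \frac{43920889}{230} \approx -1.9096 \cdot 10^{5}$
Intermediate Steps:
$m{\left(W \right)} = 496 W$ ($m{\left(W \right)} = 248 \cdot 2 W = 496 W$)
$v{\left(C \right)} = 7 + 2 C$
$x{\left(J,S \right)} = \frac{J + S}{651 + S}$
$x{\left(v{\left(H{\left(3 \right)} \right)},-191 \right)} + m{\left(-385 \right)} = \frac{\left(7 + 2 \cdot 3\right) - 191}{651 - 191} + 496 \left(-385\right) = \frac{\left(7 + 6\right) - 191}{460} - 190960 = \frac{13 - 191}{460} - 190960 = \frac{1}{460} \left(-178\right) - 190960 = - \frac{89}{230} - 190960 = - \frac{43920889}{230}$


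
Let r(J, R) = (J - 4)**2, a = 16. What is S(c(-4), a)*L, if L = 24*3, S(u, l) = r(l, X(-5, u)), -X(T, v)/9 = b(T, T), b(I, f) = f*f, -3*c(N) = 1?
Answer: 10368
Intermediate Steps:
c(N) = -1/3 (c(N) = -1/3*1 = -1/3)
b(I, f) = f**2
X(T, v) = -9*T**2
r(J, R) = (-4 + J)**2
S(u, l) = (-4 + l)**2
L = 72
S(c(-4), a)*L = (-4 + 16)**2*72 = 12**2*72 = 144*72 = 10368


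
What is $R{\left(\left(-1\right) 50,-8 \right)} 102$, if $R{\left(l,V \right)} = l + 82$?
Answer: $3264$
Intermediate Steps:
$R{\left(l,V \right)} = 82 + l$
$R{\left(\left(-1\right) 50,-8 \right)} 102 = \left(82 - 50\right) 102 = 32 \cdot 102 = 3264$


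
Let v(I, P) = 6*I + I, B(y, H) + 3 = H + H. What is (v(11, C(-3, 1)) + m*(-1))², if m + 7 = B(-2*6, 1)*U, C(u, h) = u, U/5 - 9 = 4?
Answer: 22201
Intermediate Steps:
U = 65 (U = 45 + 5*4 = 45 + 20 = 65)
B(y, H) = -3 + 2*H (B(y, H) = -3 + (H + H) = -3 + 2*H)
m = -72 (m = -7 + (-3 + 2*1)*65 = -7 + (-3 + 2)*65 = -7 - 1*65 = -7 - 65 = -72)
v(I, P) = 7*I
(v(11, C(-3, 1)) + m*(-1))² = (7*11 - 72*(-1))² = (77 + 72)² = 149² = 22201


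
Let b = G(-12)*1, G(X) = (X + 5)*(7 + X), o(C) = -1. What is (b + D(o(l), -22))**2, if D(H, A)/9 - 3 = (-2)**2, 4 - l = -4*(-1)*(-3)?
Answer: 9604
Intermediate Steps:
l = 16 (l = 4 - (-4*(-1))*(-3) = 4 - 4*(-3) = 4 - 1*(-12) = 4 + 12 = 16)
G(X) = (5 + X)*(7 + X)
b = 35 (b = (35 + (-12)**2 + 12*(-12))*1 = (35 + 144 - 144)*1 = 35*1 = 35)
D(H, A) = 63 (D(H, A) = 27 + 9*(-2)**2 = 27 + 9*4 = 27 + 36 = 63)
(b + D(o(l), -22))**2 = (35 + 63)**2 = 98**2 = 9604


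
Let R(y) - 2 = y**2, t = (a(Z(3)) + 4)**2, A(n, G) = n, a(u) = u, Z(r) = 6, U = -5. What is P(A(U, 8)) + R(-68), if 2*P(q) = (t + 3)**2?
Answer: 19861/2 ≈ 9930.5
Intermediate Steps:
t = 100 (t = (6 + 4)**2 = 10**2 = 100)
R(y) = 2 + y**2
P(q) = 10609/2 (P(q) = (100 + 3)**2/2 = (1/2)*103**2 = (1/2)*10609 = 10609/2)
P(A(U, 8)) + R(-68) = 10609/2 + (2 + (-68)**2) = 10609/2 + (2 + 4624) = 10609/2 + 4626 = 19861/2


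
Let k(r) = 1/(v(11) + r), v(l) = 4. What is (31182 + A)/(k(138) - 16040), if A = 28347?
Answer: -8453118/2277679 ≈ -3.7113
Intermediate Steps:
k(r) = 1/(4 + r)
(31182 + A)/(k(138) - 16040) = (31182 + 28347)/(1/(4 + 138) - 16040) = 59529/(1/142 - 16040) = 59529/(-2277679/142) = 59529*(-142/2277679) = -8453118/2277679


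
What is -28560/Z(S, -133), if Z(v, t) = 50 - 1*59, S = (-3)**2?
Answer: 9520/3 ≈ 3173.3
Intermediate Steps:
S = 9
Z(v, t) = -9 (Z(v, t) = 50 - 59 = -9)
-28560/Z(S, -133) = -28560/(-9) = -28560*(-1/9) = 9520/3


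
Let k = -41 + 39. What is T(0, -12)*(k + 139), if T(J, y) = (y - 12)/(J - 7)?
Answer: 3288/7 ≈ 469.71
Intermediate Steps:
k = -2
T(J, y) = (-12 + y)/(-7 + J)
T(0, -12)*(k + 139) = ((-12 - 12)/(-7 + 0))*(-2 + 139) = (-24/(-7))*137 = -1/7*(-24)*137 = (24/7)*137 = 3288/7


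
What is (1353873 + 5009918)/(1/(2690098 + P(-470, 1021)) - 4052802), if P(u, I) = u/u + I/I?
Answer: -17119234169100/10902442660199 ≈ -1.5702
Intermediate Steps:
P(u, I) = 2 (P(u, I) = 1 + 1 = 2)
(1353873 + 5009918)/(1/(2690098 + P(-470, 1021)) - 4052802) = (1353873 + 5009918)/(1/(2690098 + 2) - 4052802) = 6363791/(1/2690100 - 4052802) = 6363791/(-10902442660199/2690100) = 6363791*(-2690100/10902442660199) = -17119234169100/10902442660199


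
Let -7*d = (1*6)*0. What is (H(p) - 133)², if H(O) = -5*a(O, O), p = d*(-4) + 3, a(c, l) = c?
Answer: 21904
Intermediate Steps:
d = 0 (d = -1*6*0/7 = -6*0/7 = -⅐*0 = 0)
p = 3 (p = 0*(-4) + 3 = 0 + 3 = 3)
H(O) = -5*O
(H(p) - 133)² = (-5*3 - 133)² = (-15 - 133)² = (-148)² = 21904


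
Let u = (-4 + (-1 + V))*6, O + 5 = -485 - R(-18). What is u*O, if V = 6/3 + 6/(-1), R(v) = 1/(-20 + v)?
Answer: 502713/19 ≈ 26459.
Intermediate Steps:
V = -4 (V = 6*(⅓) + 6*(-1) = 2 - 6 = -4)
O = -18619/38 (O = -5 + (-485 - 1/(-20 - 18)) = -5 + (-485 - 1/(-38)) = -5 + (-485 - 1*(-1/38)) = -5 + (-485 + 1/38) = -5 - 18429/38 = -18619/38 ≈ -489.97)
u = -54 (u = (-4 + (-1 - 4))*6 = (-4 - 5)*6 = -9*6 = -54)
u*O = -54*(-18619/38) = 502713/19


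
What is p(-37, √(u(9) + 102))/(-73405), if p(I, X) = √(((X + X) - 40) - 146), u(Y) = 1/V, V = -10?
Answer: -I*√(4650 - 5*√10190)/367025 ≈ -0.00017542*I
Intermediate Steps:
u(Y) = -⅒ (u(Y) = 1/(-10) = -⅒)
p(I, X) = √(-186 + 2*X) (p(I, X) = √((2*X - 40) - 146) = √((-40 + 2*X) - 146) = √(-186 + 2*X))
p(-37, √(u(9) + 102))/(-73405) = √(-186 + 2*√(-⅒ + 102))/(-73405) = √(-186 + 2*√(1019/10))*(-1/73405) = √(-186 + 2*(√10190/10))*(-1/73405) = √(-186 + √10190/5)*(-1/73405) = -√(-186 + √10190/5)/73405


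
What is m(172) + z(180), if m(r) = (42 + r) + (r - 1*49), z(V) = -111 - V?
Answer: 46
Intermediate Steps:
m(r) = -7 + 2*r (m(r) = (42 + r) + (r - 49) = (42 + r) + (-49 + r) = -7 + 2*r)
m(172) + z(180) = (-7 + 2*172) + (-111 - 1*180) = (-7 + 344) + (-111 - 180) = 337 - 291 = 46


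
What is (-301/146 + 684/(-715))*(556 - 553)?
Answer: -945237/104390 ≈ -9.0549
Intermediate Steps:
(-301/146 + 684/(-715))*(556 - 553) = (-301*1/146 + 684*(-1/715))*3 = (-301/146 - 684/715)*3 = -315079/104390*3 = -945237/104390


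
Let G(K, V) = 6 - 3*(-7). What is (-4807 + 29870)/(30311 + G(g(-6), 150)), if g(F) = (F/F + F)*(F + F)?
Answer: 25063/30338 ≈ 0.82613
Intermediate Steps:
g(F) = 2*F*(1 + F) (g(F) = (1 + F)*(2*F) = 2*F*(1 + F))
G(K, V) = 27 (G(K, V) = 6 + 21 = 27)
(-4807 + 29870)/(30311 + G(g(-6), 150)) = (-4807 + 29870)/(30311 + 27) = 25063/30338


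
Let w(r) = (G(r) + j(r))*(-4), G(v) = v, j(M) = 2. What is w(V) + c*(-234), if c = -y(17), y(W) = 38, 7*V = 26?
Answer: 62084/7 ≈ 8869.1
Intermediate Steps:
V = 26/7 (V = (⅐)*26 = 26/7 ≈ 3.7143)
w(r) = -8 - 4*r (w(r) = (r + 2)*(-4) = (2 + r)*(-4) = -8 - 4*r)
c = -38 (c = -1*38 = -38)
w(V) + c*(-234) = (-8 - 4*26/7) - 38*(-234) = (-8 - 104/7) + 8892 = -160/7 + 8892 = 62084/7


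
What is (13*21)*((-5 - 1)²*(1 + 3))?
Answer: 39312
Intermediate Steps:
(13*21)*((-5 - 1)²*(1 + 3)) = 273*((-6)²*4) = 273*(36*4) = 273*144 = 39312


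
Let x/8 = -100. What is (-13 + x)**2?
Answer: 660969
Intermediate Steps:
x = -800 (x = 8*(-100) = -800)
(-13 + x)**2 = (-13 - 800)**2 = (-813)**2 = 660969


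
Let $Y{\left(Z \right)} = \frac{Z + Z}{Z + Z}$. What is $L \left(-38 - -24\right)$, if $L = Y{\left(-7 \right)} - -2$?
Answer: $-42$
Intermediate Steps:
$Y{\left(Z \right)} = 1$ ($Y{\left(Z \right)} = \frac{2 Z}{2 Z} = 2 Z \frac{1}{2 Z} = 1$)
$L = 3$ ($L = 1 - -2 = 1 + 2 = 3$)
$L \left(-38 - -24\right) = 3 \left(-38 - -24\right) = 3 \left(-38 + 24\right) = 3 \left(-14\right) = -42$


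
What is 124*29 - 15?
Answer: 3581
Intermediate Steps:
124*29 - 15 = 3596 - 15 = 3581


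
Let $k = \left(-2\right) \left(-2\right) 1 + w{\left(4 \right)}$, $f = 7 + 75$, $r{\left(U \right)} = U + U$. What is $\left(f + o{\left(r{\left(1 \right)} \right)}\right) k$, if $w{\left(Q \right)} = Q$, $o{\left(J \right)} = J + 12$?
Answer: $768$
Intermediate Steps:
$r{\left(U \right)} = 2 U$
$o{\left(J \right)} = 12 + J$
$f = 82$
$k = 8$ ($k = \left(-2\right) \left(-2\right) 1 + 4 = 4 \cdot 1 + 4 = 4 + 4 = 8$)
$\left(f + o{\left(r{\left(1 \right)} \right)}\right) k = \left(82 + \left(12 + 2 \cdot 1\right)\right) 8 = \left(82 + \left(12 + 2\right)\right) 8 = \left(82 + 14\right) 8 = 96 \cdot 8 = 768$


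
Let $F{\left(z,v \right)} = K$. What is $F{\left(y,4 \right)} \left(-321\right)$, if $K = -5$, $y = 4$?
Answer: $1605$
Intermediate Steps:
$F{\left(z,v \right)} = -5$
$F{\left(y,4 \right)} \left(-321\right) = \left(-5\right) \left(-321\right) = 1605$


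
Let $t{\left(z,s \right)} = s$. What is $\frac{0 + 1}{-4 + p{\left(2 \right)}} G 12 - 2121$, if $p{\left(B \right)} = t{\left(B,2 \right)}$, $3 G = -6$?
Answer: $-2109$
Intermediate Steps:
$G = -2$ ($G = \frac{1}{3} \left(-6\right) = -2$)
$p{\left(B \right)} = 2$
$\frac{0 + 1}{-4 + p{\left(2 \right)}} G 12 - 2121 = \frac{0 + 1}{-4 + 2} \left(-2\right) 12 - 2121 = 1 \frac{1}{-2} \left(-2\right) 12 - 2121 = 1 \left(- \frac{1}{2}\right) \left(-2\right) 12 - 2121 = \left(- \frac{1}{2}\right) \left(-2\right) 12 - 2121 = 1 \cdot 12 - 2121 = 12 - 2121 = -2109$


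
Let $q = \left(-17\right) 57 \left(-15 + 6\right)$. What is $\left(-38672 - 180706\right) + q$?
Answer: $-210657$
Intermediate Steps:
$q = 8721$ ($q = \left(-969\right) \left(-9\right) = 8721$)
$\left(-38672 - 180706\right) + q = \left(-38672 - 180706\right) + 8721 = -219378 + 8721 = -210657$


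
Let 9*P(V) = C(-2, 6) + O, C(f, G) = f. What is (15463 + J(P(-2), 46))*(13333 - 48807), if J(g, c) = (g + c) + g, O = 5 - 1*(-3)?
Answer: -1650640694/3 ≈ -5.5021e+8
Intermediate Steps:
O = 8 (O = 5 + 3 = 8)
P(V) = 2/3 (P(V) = (-2 + 8)/9 = (1/9)*6 = 2/3)
J(g, c) = c + 2*g (J(g, c) = (c + g) + g = c + 2*g)
(15463 + J(P(-2), 46))*(13333 - 48807) = (15463 + (46 + 2*(2/3)))*(13333 - 48807) = (15463 + (46 + 4/3))*(-35474) = (15463 + 142/3)*(-35474) = (46531/3)*(-35474) = -1650640694/3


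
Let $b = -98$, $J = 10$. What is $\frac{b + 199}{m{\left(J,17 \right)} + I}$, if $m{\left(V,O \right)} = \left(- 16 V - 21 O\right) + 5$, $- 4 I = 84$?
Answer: $- \frac{101}{533} \approx -0.18949$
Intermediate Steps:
$I = -21$ ($I = \left(- \frac{1}{4}\right) 84 = -21$)
$m{\left(V,O \right)} = 5 - 21 O - 16 V$ ($m{\left(V,O \right)} = \left(- 21 O - 16 V\right) + 5 = 5 - 21 O - 16 V$)
$\frac{b + 199}{m{\left(J,17 \right)} + I} = \frac{-98 + 199}{\left(5 - 357 - 160\right) - 21} = \frac{101}{\left(5 - 357 - 160\right) - 21} = \frac{101}{-512 - 21} = \frac{101}{-533} = 101 \left(- \frac{1}{533}\right) = - \frac{101}{533}$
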